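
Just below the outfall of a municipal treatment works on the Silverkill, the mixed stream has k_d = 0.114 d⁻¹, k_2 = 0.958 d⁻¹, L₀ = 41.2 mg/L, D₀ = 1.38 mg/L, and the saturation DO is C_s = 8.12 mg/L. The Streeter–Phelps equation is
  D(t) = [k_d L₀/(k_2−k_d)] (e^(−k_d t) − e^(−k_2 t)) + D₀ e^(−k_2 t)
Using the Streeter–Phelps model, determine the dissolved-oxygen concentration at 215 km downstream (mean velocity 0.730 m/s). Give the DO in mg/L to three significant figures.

DO ≈ 4.51 mg/L

Travel time t = x/v = 215 km / (0.730 m/s) = 215000 m / 0.730 m/s = 294500 s = 3.409 d.
k_d L₀/(k_2−k_d) = 0.114×41.2/(0.958−0.114) = 4.697/0.8440 = 5.565 mg/L.
e^(−k_d t) = e^(−0.114×3.409) = 0.6780; e^(−k_2 t) = e^(−0.958×3.409) = 0.03817.
D = 5.565 × (0.6780 − 0.03817) + 1.38 × 0.03817 = 3.561 + 0.05268 = 3.613 mg/L.
DO = C_s − D = 8.12 − 3.613 = 4.507 mg/L.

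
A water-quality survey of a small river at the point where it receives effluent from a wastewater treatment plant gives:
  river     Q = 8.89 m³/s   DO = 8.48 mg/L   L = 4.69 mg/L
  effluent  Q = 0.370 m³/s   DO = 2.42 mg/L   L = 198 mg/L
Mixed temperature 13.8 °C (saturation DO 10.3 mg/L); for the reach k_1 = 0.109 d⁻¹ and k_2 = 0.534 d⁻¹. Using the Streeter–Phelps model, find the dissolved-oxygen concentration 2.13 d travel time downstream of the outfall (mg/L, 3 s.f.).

Mixed DO = (8.89×8.48 + 0.370×2.42)/(8.89+0.370) = 76.28/9.260 = 8.238 mg/L.
Mixed L₀ = (8.89×4.69 + 0.370×198)/(9.260) = 115.0/9.260 = 12.41 mg/L.
Initial deficit D₀ = C_s − DO₀ = 10.3 − 8.238 = 2.062 mg/L.
D(2.13) = [0.109×12.41/(0.534−0.109)](e^(−0.109×2.13) − e^(−0.534×2.13)) + 2.062 e^(−0.534×2.13)
= 3.184 × (0.7928 − 0.3206) + 2.062 × 0.3206 = 2.165 mg/L.
DO = 10.3 − 2.165 = 8.135 mg/L.

DO ≈ 8.14 mg/L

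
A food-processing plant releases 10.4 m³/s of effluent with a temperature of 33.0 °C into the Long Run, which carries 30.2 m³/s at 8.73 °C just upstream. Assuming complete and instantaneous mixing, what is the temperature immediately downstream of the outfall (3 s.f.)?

14.9 °C

Flow-weighted mixing: C = (Q_r C_r + Q_w C_w)/(Q_r + Q_w)
= (30.2×8.73 + 10.4×33.0)/(30.2 + 10.4) = 606.8/40.60 = 14.95 °C.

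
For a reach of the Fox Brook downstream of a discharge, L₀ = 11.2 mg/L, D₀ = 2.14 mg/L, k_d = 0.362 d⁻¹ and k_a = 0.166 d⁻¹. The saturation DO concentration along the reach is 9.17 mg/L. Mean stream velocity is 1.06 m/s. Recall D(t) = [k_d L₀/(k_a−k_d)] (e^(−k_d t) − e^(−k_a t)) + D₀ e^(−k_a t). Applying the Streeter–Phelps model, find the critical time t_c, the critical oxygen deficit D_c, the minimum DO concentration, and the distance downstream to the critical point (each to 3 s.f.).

t_c ≈ 3.48 d; D_c ≈ 6.94 mg/L; min DO ≈ 2.23 mg/L; x_c ≈ 318 km

t_c = [1/(k_a−k_d)] ln[(k_a/k_d)(1 − D₀(k_a−k_d)/(k_d L₀))]
= [1/(0.166−0.362)] ln[(0.166/0.362)(1 − 2.14×-0.1960/(0.362×11.2))]
= (1/-0.1960) ln[0.4586 × 1.103] = -5.102 × ln(0.5060) = -5.102 × -0.6812 = 3.476 d.
L(t_c) = L₀ e^(−k_d t_c) = 11.2 × 0.2842 = 3.183 mg/L, and at the critical point k_a D_c = k_d L, so D_c = (0.362/0.166) × 3.183 = 6.941 mg/L.
Minimum DO = C_s − D_c = 9.17 − 6.941 = 2.229 mg/L.
x_c = v t_c = 1.06 m/s × 3.476 d × 86400 s/d = 318300 m ≈ 318 km.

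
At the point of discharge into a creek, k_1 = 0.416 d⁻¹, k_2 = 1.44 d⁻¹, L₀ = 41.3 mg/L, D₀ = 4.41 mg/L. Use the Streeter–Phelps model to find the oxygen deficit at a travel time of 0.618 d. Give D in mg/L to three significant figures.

k_1 L₀/(k_2−k_1) = 0.416×41.3/(1.44−0.416) = 17.18/1.024 = 16.78 mg/L.
e^(−k_1 t) = e^(−0.416×0.6180) = 0.7733; e^(−k_2 t) = e^(−1.44×0.6180) = 0.4107.
D = 16.78 × (0.7733 − 0.4107) + 4.41 × 0.4107 = 6.084 + 1.811 = 7.895 mg/L.

D ≈ 7.90 mg/L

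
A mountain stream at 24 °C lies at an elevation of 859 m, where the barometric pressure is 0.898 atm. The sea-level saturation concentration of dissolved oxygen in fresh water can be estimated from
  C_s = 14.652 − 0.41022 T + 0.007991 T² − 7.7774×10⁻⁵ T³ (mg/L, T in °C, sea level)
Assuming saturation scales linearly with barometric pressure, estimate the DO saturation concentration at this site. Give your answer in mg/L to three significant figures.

C_s ≈ 7.48 mg/L

At sea level: C_s = 14.652 − 0.41022×24 + 0.007991×24² − 7.7774×10⁻⁵×24³ = 8.334 mg/L.
Pressure correction: C_s' = 8.334 × 0.898 = 7.484 mg/L.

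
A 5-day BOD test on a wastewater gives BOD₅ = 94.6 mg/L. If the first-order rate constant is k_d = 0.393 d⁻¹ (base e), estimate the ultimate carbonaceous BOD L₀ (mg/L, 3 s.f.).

BOD₅ = L₀(1 − e^(−5k_d)) ⇒ L₀ = BOD₅ / (1 − e^(−5×0.393))
= 94.6 / (1 − 0.1402) = 94.6 / 0.8598 = 110.0 mg/L.

L₀ ≈ 110 mg/L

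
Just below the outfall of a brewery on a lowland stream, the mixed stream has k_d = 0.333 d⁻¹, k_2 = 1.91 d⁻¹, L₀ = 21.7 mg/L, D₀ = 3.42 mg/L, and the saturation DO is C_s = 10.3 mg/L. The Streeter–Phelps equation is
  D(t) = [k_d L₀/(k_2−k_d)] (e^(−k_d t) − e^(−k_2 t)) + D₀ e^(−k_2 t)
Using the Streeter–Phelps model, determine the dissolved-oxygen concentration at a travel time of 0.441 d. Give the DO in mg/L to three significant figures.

k_d L₀/(k_2−k_d) = 0.333×21.7/(1.91−0.333) = 7.226/1.577 = 4.582 mg/L.
e^(−k_d t) = e^(−0.333×0.4410) = 0.8634; e^(−k_2 t) = e^(−1.91×0.4410) = 0.4307.
D = 4.582 × (0.8634 − 0.4307) + 3.42 × 0.4307 = 1.983 + 1.473 = 3.456 mg/L.
DO = C_s − D = 10.3 − 3.456 = 6.844 mg/L.

DO ≈ 6.84 mg/L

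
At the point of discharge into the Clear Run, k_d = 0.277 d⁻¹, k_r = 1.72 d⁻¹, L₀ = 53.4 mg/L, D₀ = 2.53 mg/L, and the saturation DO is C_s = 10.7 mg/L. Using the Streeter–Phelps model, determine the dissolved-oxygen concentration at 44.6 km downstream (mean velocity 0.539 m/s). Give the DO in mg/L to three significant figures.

Travel time t = x/v = 44.6 km / (0.539 m/s) = 44600 m / 0.539 m/s = 82750 s = 0.9577 d.
k_d L₀/(k_r−k_d) = 0.277×53.4/(1.72−0.277) = 14.79/1.443 = 10.25 mg/L.
e^(−k_d t) = e^(−0.277×0.9577) = 0.7670; e^(−k_r t) = e^(−1.72×0.9577) = 0.1926.
D = 10.25 × (0.7670 − 0.1926) + 2.53 × 0.1926 = 5.888 + 0.4872 = 6.375 mg/L.
DO = C_s − D = 10.7 − 6.375 = 4.325 mg/L.

DO ≈ 4.32 mg/L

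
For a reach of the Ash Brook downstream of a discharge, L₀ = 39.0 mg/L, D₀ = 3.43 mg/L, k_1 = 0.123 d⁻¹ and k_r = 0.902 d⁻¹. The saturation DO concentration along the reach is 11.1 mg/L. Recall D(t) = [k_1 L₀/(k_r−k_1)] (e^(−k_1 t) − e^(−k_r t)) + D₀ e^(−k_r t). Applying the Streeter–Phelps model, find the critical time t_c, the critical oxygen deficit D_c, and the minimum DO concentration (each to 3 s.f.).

t_c ≈ 1.51 d; D_c ≈ 4.42 mg/L; min DO ≈ 6.68 mg/L

At the critical point dD/dt = 0, so k_1 L₀ e^(−k_1 t) = k_r D. Substituting D(t) from the Streeter–Phelps equation and solving for t gives
t_c = ln[(k_r/k_1)(1 − D₀(k_r−k_1)/(k_1 L₀))] / (k_r−k_1).
Here k_r−k_1 = 0.7790 d⁻¹ and 1 − D₀(k_r−k_1)/(k_1 L₀) = 1 − 3.43×0.7790/(0.123×39.0) = 0.4430, so
t_c = ln(7.333 × 0.4430) / 0.7790 = 1.178 / 0.7790 = 1.512 d.
D_c = (k_1/k_r) L₀ e^(−k_1 t_c) = (0.123/0.902) × 39.0 × e^(−0.123×1.512) = 0.1364 × 39.0 × 0.8302 = 4.415 mg/L.
Minimum DO = C_s − D_c = 11.1 − 4.415 = 6.685 mg/L.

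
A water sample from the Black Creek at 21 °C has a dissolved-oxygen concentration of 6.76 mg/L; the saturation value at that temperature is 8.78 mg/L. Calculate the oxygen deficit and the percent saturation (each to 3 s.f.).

D ≈ 2.02 mg/L; 77.0 % saturation

D = C_s − C = 8.78 − 6.76 = 2.02 mg/L.
% saturation = 6.76/8.78 × 100 = 77.0 %.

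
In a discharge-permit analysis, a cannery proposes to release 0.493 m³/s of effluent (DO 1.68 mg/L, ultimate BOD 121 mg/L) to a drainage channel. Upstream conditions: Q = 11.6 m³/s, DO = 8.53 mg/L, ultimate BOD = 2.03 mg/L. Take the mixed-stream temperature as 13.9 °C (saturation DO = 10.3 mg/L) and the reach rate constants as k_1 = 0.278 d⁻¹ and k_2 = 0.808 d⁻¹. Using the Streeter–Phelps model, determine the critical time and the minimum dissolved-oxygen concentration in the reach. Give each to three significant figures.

Mixed DO = (11.6×8.53 + 0.493×1.68)/(11.6+0.493) = 99.78/12.09 = 8.251 mg/L.
Mixed L₀ = (11.6×2.03 + 0.493×121)/(12.09) = 83.20/12.09 = 6.880 mg/L.
Initial deficit D₀ = C_s − DO₀ = 10.3 − 8.251 = 2.049 mg/L.
t_c = (1/0.5300) ln[(0.808/0.278)(1 − 2.049×0.5300/(0.278×6.880))] = 1.887 × ln(1.256) = 0.4301 d.
D_c = (0.278/0.808) × 6.880 × e^(−0.278×0.4301) = 0.3441 × 6.880 × 0.8873 = 2.100 mg/L.
Minimum DO = 10.3 − 2.100 = 8.200 mg/L.

t_c ≈ 0.430 d; minimum DO ≈ 8.20 mg/L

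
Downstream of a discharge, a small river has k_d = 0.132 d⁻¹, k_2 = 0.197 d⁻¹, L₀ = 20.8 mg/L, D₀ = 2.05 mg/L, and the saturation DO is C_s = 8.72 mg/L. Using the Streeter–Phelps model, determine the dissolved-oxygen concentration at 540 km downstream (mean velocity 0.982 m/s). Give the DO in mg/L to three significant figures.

Travel time t = x/v = 540 km / (0.982 m/s) = 540000 m / 0.982 m/s = 549900 s = 6.365 d.
k_d L₀/(k_2−k_d) = 0.132×20.8/(0.197−0.132) = 2.746/0.06500 = 42.24 mg/L.
e^(−k_d t) = e^(−0.132×6.365) = 0.4317; e^(−k_2 t) = e^(−0.197×6.365) = 0.2854.
D = 42.24 × (0.4317 − 0.2854) + 2.05 × 0.2854 = 6.177 + 0.5851 = 6.762 mg/L.
DO = C_s − D = 8.72 − 6.762 = 1.958 mg/L.

DO ≈ 1.96 mg/L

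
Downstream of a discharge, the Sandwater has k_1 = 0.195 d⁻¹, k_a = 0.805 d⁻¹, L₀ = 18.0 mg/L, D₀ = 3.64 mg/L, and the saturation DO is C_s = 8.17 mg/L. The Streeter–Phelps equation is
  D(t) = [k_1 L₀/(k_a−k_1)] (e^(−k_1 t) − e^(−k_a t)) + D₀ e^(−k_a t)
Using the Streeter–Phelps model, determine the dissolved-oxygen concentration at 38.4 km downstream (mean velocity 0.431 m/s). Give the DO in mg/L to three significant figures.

Travel time t = x/v = 38.4 km / (0.431 m/s) = 38400 m / 0.431 m/s = 89100 s = 1.031 d.
k_1 L₀/(k_a−k_1) = 0.195×18.0/(0.805−0.195) = 3.510/0.6100 = 5.754 mg/L.
e^(−k_1 t) = e^(−0.195×1.031) = 0.8178; e^(−k_a t) = e^(−0.805×1.031) = 0.4360.
D = 5.754 × (0.8178 − 0.4360) + 3.64 × 0.4360 = 2.197 + 1.587 = 3.784 mg/L.
DO = C_s − D = 8.17 − 3.784 = 4.386 mg/L.

DO ≈ 4.39 mg/L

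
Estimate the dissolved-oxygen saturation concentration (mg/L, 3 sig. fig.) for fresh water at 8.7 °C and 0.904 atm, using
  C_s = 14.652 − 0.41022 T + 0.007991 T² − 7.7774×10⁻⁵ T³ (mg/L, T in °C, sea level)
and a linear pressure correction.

At sea level: C_s = 14.652 − 0.41022×8.7 + 0.007991×8.7² − 7.7774×10⁻⁵×8.7³ = 11.64 mg/L.
Pressure correction: C_s' = 11.64 × 0.904 = 10.52 mg/L.

C_s ≈ 10.5 mg/L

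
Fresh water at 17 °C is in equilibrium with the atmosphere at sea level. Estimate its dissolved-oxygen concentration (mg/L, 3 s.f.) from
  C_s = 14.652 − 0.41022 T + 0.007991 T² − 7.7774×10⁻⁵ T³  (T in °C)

C_s ≈ 9.61 mg/L

C_s = 14.652 − 0.41022×17 + 0.007991×17² − 7.7774×10⁻⁵×17³ = 9.606 mg/L.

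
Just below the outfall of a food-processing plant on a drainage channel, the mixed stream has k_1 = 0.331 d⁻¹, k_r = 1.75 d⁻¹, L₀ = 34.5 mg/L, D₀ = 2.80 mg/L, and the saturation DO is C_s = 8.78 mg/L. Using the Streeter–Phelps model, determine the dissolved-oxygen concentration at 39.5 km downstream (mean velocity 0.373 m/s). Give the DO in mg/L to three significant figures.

Travel time t = x/v = 39.5 km / (0.373 m/s) = 39500 m / 0.373 m/s = 105900 s = 1.226 d.
k_1 L₀/(k_r−k_1) = 0.331×34.5/(1.75−0.331) = 11.42/1.419 = 8.048 mg/L.
e^(−k_1 t) = e^(−0.331×1.226) = 0.6665; e^(−k_r t) = e^(−1.75×1.226) = 0.1171.
D = 8.048 × (0.6665 − 0.1171) + 2.80 × 0.1171 = 4.422 + 0.3278 = 4.749 mg/L.
DO = C_s − D = 8.78 − 4.749 = 4.031 mg/L.

DO ≈ 4.03 mg/L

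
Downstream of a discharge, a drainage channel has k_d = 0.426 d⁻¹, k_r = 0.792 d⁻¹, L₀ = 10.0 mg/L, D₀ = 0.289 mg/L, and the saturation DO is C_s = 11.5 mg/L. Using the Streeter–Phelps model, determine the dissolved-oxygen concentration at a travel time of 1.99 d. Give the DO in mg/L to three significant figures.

DO ≈ 8.86 mg/L

k_d L₀/(k_r−k_d) = 0.426×10.0/(0.792−0.426) = 4.260/0.3660 = 11.64 mg/L.
e^(−k_d t) = e^(−0.426×1.990) = 0.4284; e^(−k_r t) = e^(−0.792×1.990) = 0.2068.
D = 11.64 × (0.4284 − 0.2068) + 0.289 × 0.2068 = 2.579 + 0.05976 = 2.639 mg/L.
DO = C_s − D = 11.5 − 2.639 = 8.861 mg/L.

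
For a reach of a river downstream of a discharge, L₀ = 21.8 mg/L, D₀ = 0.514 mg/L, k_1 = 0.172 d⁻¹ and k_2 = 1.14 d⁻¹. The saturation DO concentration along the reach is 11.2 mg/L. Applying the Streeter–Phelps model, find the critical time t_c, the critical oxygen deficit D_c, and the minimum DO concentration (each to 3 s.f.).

t_c ≈ 1.81 d; D_c ≈ 2.41 mg/L; min DO ≈ 8.79 mg/L

With k_2/k_1 = 6.628 and 1 − D₀(k_2−k_1)/(k_1 L₀) = 0.8673,
t_c = ln(6.628 × 0.8673) / (1.14 − 0.172) = ln(5.748) / 0.9680 = 1.749/0.9680 = 1.807 d.
L(t_c) = L₀ e^(−k_1 t_c) = 21.8 × 0.7329 = 15.98 mg/L, and at the critical point k_2 D_c = k_1 L, so D_c = (0.172/1.14) × 15.98 = 2.411 mg/L.
Minimum DO = C_s − D_c = 11.2 − 2.411 = 8.789 mg/L.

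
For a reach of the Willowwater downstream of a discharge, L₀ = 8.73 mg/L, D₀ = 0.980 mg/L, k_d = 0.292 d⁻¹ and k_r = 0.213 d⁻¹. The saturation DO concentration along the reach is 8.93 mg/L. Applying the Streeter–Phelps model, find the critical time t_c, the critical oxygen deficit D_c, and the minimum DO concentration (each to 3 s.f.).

t_c ≈ 3.61 d; D_c ≈ 4.17 mg/L; min DO ≈ 4.76 mg/L

With k_r/k_d = 0.7295 and 1 − D₀(k_r−k_d)/(k_d L₀) = 1.030,
t_c = ln(0.7295 × 1.030) / (0.213 − 0.292) = ln(0.7516) / -0.07900 = -0.2855/-0.07900 = 3.614 d.
L(t_c) = L₀ e^(−k_d t_c) = 8.73 × 0.3480 = 3.038 mg/L, and at the critical point k_r D_c = k_d L, so D_c = (0.292/0.213) × 3.038 = 4.165 mg/L.
Minimum DO = C_s − D_c = 8.93 − 4.165 = 4.765 mg/L.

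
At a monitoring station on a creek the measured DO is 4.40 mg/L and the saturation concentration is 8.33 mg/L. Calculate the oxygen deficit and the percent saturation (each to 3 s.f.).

D = C_s − C = 8.33 − 4.40 = 3.93 mg/L.
% saturation = 4.40/8.33 × 100 = 52.8 %.

D ≈ 3.93 mg/L; 52.8 % saturation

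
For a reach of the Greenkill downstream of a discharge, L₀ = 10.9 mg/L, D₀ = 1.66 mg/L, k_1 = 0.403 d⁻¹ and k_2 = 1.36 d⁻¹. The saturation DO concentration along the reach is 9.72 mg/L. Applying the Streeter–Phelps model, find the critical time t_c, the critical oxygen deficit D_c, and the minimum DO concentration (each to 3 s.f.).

At the critical point dD/dt = 0, so k_1 L₀ e^(−k_1 t) = k_2 D. Substituting D(t) from the Streeter–Phelps equation and solving for t gives
t_c = ln[(k_2/k_1)(1 − D₀(k_2−k_1)/(k_1 L₀))] / (k_2−k_1).
Here k_2−k_1 = 0.9570 d⁻¹ and 1 − D₀(k_2−k_1)/(k_1 L₀) = 1 − 1.66×0.9570/(0.403×10.9) = 0.6383, so
t_c = ln(3.375 × 0.6383) / 0.9570 = 0.7674 / 0.9570 = 0.8019 d.
L(t_c) = L₀ e^(−k_1 t_c) = 10.9 × 0.7238 = 7.890 mg/L, and at the critical point k_2 D_c = k_1 L, so D_c = (0.403/1.36) × 7.890 = 2.338 mg/L.
Minimum DO = C_s − D_c = 9.72 − 2.338 = 7.382 mg/L.

t_c ≈ 0.802 d; D_c ≈ 2.34 mg/L; min DO ≈ 7.38 mg/L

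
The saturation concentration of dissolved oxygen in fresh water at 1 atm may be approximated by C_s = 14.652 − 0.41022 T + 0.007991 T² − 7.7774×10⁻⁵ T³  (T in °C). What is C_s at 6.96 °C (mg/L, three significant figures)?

C_s ≈ 12.2 mg/L

C_s = 14.652 − 0.41022×6.96 + 0.007991×6.96² − 7.7774×10⁻⁵×6.96³ = 12.16 mg/L.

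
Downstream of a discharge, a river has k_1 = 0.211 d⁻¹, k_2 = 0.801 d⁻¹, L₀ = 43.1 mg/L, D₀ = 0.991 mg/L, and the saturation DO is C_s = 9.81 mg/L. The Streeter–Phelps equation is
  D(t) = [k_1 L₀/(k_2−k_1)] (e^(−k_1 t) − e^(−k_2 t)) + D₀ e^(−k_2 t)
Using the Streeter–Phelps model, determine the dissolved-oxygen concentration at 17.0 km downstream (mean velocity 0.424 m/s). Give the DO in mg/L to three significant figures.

DO ≈ 5.78 mg/L

Travel time t = x/v = 17.0 km / (0.424 m/s) = 17000 m / 0.424 m/s = 40090 s = 0.4641 d.
k_1 L₀/(k_2−k_1) = 0.211×43.1/(0.801−0.211) = 9.094/0.5900 = 15.41 mg/L.
e^(−k_1 t) = e^(−0.211×0.4641) = 0.9067; e^(−k_2 t) = e^(−0.801×0.4641) = 0.6896.
D = 15.41 × (0.9067 − 0.6896) + 0.991 × 0.6896 = 3.347 + 0.6833 = 4.031 mg/L.
DO = C_s − D = 9.81 − 4.031 = 5.779 mg/L.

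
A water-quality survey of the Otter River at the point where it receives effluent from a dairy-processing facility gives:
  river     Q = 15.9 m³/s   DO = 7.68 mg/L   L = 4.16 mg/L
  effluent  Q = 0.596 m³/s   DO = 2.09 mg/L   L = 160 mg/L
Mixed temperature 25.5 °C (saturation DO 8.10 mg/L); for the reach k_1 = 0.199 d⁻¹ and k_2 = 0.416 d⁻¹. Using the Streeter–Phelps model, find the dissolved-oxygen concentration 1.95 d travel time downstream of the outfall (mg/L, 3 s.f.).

DO ≈ 5.72 mg/L

Mixed DO = (15.9×7.68 + 0.596×2.09)/(15.9+0.596) = 123.4/16.50 = 7.478 mg/L.
Mixed L₀ = (15.9×4.16 + 0.596×160)/(16.50) = 161.5/16.50 = 9.790 mg/L.
Initial deficit D₀ = C_s − DO₀ = 8.10 − 7.478 = 0.6220 mg/L.
D(1.95) = [0.199×9.790/(0.416−0.199)](e^(−0.199×1.95) − e^(−0.416×1.95)) + 0.6220 e^(−0.416×1.95)
= 8.978 × (0.6784 − 0.4443) + 0.6220 × 0.4443 = 2.378 mg/L.
DO = 8.10 − 2.378 = 5.722 mg/L.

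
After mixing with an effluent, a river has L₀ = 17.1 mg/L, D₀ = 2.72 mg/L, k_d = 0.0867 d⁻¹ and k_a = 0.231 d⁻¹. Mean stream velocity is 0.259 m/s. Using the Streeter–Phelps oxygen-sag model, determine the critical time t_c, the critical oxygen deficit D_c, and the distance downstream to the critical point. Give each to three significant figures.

At the critical point dD/dt = 0, so k_d L₀ e^(−k_d t) = k_a D. Substituting D(t) from the Streeter–Phelps equation and solving for t gives
t_c = ln[(k_a/k_d)(1 − D₀(k_a−k_d)/(k_d L₀))] / (k_a−k_d).
Here k_a−k_d = 0.1443 d⁻¹ and 1 − D₀(k_a−k_d)/(k_d L₀) = 1 − 2.72×0.1443/(0.0867×17.1) = 0.7353, so
t_c = ln(2.664 × 0.7353) / 0.1443 = 0.6724 / 0.1443 = 4.660 d.
D_c = (k_d/k_a) L₀ e^(−k_d t_c) = (0.0867/0.231) × 17.1 × e^(−0.0867×4.660) = 0.3753 × 17.1 × 0.6676 = 4.285 mg/L.
x_c = v t_c = 0.259 m/s × 4.660 d × 86400 s/d = 104300 m ≈ 104 km.

t_c ≈ 4.66 d; D_c ≈ 4.28 mg/L; x_c ≈ 104 km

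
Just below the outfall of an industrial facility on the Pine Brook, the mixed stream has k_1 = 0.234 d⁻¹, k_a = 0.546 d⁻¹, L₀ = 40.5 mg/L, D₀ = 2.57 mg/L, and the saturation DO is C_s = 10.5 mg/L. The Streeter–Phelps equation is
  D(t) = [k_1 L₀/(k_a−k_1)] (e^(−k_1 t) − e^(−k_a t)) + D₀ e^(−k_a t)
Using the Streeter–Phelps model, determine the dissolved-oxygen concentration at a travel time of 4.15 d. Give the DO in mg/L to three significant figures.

k_1 L₀/(k_a−k_1) = 0.234×40.5/(0.546−0.234) = 9.477/0.3120 = 30.37 mg/L.
e^(−k_1 t) = e^(−0.234×4.150) = 0.3787; e^(−k_a t) = e^(−0.546×4.150) = 0.1037.
D = 30.37 × (0.3787 − 0.1037) + 2.57 × 0.1037 = 8.351 + 0.2666 = 8.618 mg/L.
DO = C_s − D = 10.5 − 8.618 = 1.882 mg/L.

DO ≈ 1.88 mg/L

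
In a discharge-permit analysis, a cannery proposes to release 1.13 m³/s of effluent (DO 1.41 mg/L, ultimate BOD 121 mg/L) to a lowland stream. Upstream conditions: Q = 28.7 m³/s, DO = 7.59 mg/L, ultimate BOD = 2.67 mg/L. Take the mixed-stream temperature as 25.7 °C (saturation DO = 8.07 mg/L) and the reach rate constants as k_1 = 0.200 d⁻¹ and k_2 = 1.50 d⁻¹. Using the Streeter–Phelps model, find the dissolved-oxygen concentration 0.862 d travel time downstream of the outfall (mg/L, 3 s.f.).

DO ≈ 7.25 mg/L

Mixed DO = (28.7×7.59 + 1.13×1.41)/(28.7+1.13) = 219.4/29.83 = 7.356 mg/L.
Mixed L₀ = (28.7×2.67 + 1.13×121)/(29.83) = 213.4/29.83 = 7.152 mg/L.
Initial deficit D₀ = C_s − DO₀ = 8.07 − 7.356 = 0.7141 mg/L.
D(0.862) = [0.200×7.152/(1.50−0.200)](e^(−0.200×0.862) − e^(−1.50×0.862)) + 0.7141 e^(−1.50×0.862)
= 1.100 × (0.8416 − 0.2744) + 0.7141 × 0.2744 = 0.8201 mg/L.
DO = 8.07 − 0.8201 = 7.250 mg/L.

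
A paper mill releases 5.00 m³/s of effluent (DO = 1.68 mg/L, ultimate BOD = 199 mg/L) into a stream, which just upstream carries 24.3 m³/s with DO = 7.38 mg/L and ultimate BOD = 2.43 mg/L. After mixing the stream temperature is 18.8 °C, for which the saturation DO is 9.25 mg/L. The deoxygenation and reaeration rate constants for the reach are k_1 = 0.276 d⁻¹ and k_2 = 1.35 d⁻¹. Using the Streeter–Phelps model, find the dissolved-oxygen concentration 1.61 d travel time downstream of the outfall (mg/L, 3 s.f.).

DO ≈ 4.05 mg/L

Mixed DO = (24.3×7.38 + 5.00×1.68)/(24.3+5.00) = 187.7/29.30 = 6.407 mg/L.
Mixed L₀ = (24.3×2.43 + 5.00×199)/(29.30) = 1054/29.30 = 35.97 mg/L.
Initial deficit D₀ = C_s − DO₀ = 9.25 − 6.407 = 2.843 mg/L.
D(1.61) = [0.276×35.97/(1.35−0.276)](e^(−0.276×1.61) − e^(−1.35×1.61)) + 2.843 e^(−1.35×1.61)
= 9.245 × (0.6412 − 0.1138) + 2.843 × 0.1138 = 5.200 mg/L.
DO = 9.25 − 5.200 = 4.050 mg/L.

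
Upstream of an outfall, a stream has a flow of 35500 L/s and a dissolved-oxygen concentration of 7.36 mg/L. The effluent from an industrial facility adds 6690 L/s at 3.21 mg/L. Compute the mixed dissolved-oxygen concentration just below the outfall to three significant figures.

6.70 mg/L

Flow-weighted mixing: C = (Q_r C_r + Q_w C_w)/(Q_r + Q_w)
= (35500×7.36 + 6690×3.21)/(35500 + 6690) = 282800/42190 = 6.702 mg/L.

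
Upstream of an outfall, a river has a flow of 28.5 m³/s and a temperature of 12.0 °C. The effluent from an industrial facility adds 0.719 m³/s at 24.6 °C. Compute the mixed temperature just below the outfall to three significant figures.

12.3 °C

Flow-weighted mixing: C = (Q_r C_r + Q_w C_w)/(Q_r + Q_w)
= (28.5×12.0 + 0.719×24.6)/(28.5 + 0.719) = 359.7/29.22 = 12.31 °C.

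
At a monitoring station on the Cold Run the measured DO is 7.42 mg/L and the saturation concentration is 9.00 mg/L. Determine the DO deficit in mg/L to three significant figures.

D ≈ 1.58 mg/L

D = C_s − C = 9.00 − 7.42 = 1.58 mg/L.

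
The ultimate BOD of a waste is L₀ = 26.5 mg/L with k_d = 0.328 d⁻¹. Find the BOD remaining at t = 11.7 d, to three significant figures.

L_t = L₀ e^(−k_d t) = 26.5 × e^(−0.328×11.7) = 26.5 × 0.02155 = 0.5709 mg/L.

L ≈ 0.571 mg/L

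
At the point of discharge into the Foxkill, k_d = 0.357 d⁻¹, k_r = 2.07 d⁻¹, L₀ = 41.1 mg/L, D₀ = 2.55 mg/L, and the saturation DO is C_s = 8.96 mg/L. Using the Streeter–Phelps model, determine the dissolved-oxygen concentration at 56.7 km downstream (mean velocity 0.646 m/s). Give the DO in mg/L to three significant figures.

Travel time t = x/v = 56.7 km / (0.646 m/s) = 56700 m / 0.646 m/s = 87770 s = 1.016 d.
k_d L₀/(k_r−k_d) = 0.357×41.1/(2.07−0.357) = 14.67/1.713 = 8.565 mg/L.
e^(−k_d t) = e^(−0.357×1.016) = 0.6958; e^(−k_r t) = e^(−2.07×1.016) = 0.1221.
D = 8.565 × (0.6958 − 0.1221) + 2.55 × 0.1221 = 4.914 + 0.3114 = 5.226 mg/L.
DO = C_s − D = 8.96 − 5.226 = 3.734 mg/L.

DO ≈ 3.73 mg/L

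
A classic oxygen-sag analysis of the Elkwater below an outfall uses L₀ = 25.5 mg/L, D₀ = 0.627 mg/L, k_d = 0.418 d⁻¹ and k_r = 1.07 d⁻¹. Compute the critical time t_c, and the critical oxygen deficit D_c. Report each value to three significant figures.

t_c ≈ 1.38 d; D_c ≈ 5.59 mg/L

With k_r/k_d = 2.560 and 1 − D₀(k_r−k_d)/(k_d L₀) = 0.9616,
t_c = ln(2.560 × 0.9616) / (1.07 − 0.418) = ln(2.462) / 0.6520 = 0.9008/0.6520 = 1.382 d.
D_c = (k_d/k_r) L₀ e^(−k_d t_c) = (0.418/1.07) × 25.5 × e^(−0.418×1.382) = 0.3907 × 25.5 × 0.5613 = 5.591 mg/L.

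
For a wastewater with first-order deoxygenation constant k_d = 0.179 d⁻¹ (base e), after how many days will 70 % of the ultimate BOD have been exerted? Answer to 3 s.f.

y/L₀ = 1 − e^(−k_d t) = 0.70 ⇒ e^(−k_d t) = 0.300
t = −ln(0.300) / 0.179 = 1.204 / 0.179 = 6.726 d.

t ≈ 6.73 d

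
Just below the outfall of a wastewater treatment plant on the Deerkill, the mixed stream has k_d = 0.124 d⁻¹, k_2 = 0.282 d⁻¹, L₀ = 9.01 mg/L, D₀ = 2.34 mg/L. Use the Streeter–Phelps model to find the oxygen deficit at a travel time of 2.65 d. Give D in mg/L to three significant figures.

k_d L₀/(k_2−k_d) = 0.124×9.01/(0.282−0.124) = 1.117/0.1580 = 7.071 mg/L.
e^(−k_d t) = e^(−0.124×2.650) = 0.7199; e^(−k_2 t) = e^(−0.282×2.650) = 0.4736.
D = 7.071 × (0.7199 − 0.4736) + 2.34 × 0.4736 = 1.742 + 1.108 = 2.850 mg/L.

D ≈ 2.85 mg/L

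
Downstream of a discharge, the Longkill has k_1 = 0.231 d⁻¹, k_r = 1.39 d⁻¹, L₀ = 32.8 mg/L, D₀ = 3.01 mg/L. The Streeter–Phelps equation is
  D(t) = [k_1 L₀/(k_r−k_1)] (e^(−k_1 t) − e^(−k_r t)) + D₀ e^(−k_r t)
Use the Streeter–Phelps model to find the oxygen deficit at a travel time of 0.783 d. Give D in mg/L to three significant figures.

D ≈ 4.27 mg/L

k_1 L₀/(k_r−k_1) = 0.231×32.8/(1.39−0.231) = 7.577/1.159 = 6.537 mg/L.
e^(−k_1 t) = e^(−0.231×0.7830) = 0.8345; e^(−k_r t) = e^(−1.39×0.7830) = 0.3368.
D = 6.537 × (0.8345 − 0.3368) + 3.01 × 0.3368 = 3.254 + 1.014 = 4.268 mg/L.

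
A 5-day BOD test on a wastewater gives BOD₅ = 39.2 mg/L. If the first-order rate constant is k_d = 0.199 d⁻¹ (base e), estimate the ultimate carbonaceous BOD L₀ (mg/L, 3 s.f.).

BOD₅ = L₀(1 − e^(−5k_d)) ⇒ L₀ = BOD₅ / (1 − e^(−5×0.199))
= 39.2 / (1 − 0.3697) = 39.2 / 0.6303 = 62.19 mg/L.

L₀ ≈ 62.2 mg/L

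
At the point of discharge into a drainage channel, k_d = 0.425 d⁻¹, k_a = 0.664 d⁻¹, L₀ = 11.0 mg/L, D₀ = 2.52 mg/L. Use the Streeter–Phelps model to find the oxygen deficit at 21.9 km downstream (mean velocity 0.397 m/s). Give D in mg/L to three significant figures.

Travel time t = x/v = 21.9 km / (0.397 m/s) = 21900 m / 0.397 m/s = 55160 s = 0.6385 d.
k_d L₀/(k_a−k_d) = 0.425×11.0/(0.664−0.425) = 4.675/0.2390 = 19.56 mg/L.
e^(−k_d t) = e^(−0.425×0.6385) = 0.7624; e^(−k_a t) = e^(−0.664×0.6385) = 0.6545.
D = 19.56 × (0.7624 − 0.6545) + 2.52 × 0.6545 = 2.110 + 1.649 = 3.760 mg/L.

D ≈ 3.76 mg/L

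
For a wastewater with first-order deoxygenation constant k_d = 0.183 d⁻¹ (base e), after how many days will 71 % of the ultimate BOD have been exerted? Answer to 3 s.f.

t ≈ 6.76 d

y/L₀ = 1 − e^(−k_d t) = 0.71 ⇒ e^(−k_d t) = 0.290
t = −ln(0.290) / 0.183 = 1.238 / 0.183 = 6.764 d.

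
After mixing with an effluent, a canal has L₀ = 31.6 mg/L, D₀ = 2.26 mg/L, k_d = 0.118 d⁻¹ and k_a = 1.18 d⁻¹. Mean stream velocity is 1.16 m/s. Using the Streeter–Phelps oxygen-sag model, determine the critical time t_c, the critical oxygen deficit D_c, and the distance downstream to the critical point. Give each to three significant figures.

t_c ≈ 1.20 d; D_c ≈ 2.74 mg/L; x_c ≈ 120 km

At the critical point dD/dt = 0, so k_d L₀ e^(−k_d t) = k_a D. Substituting D(t) from the Streeter–Phelps equation and solving for t gives
t_c = ln[(k_a/k_d)(1 − D₀(k_a−k_d)/(k_d L₀))] / (k_a−k_d).
Here k_a−k_d = 1.062 d⁻¹ and 1 − D₀(k_a−k_d)/(k_d L₀) = 1 − 2.26×1.062/(0.118×31.6) = 0.3563, so
t_c = ln(10.00 × 0.3563) / 1.062 = 1.271 / 1.062 = 1.197 d.
D_c = (k_d/k_a) L₀ e^(−k_d t_c) = (0.118/1.18) × 31.6 × e^(−0.118×1.197) = 0.1000 × 31.6 × 0.8683 = 2.744 mg/L.
x_c = v t_c = 1.16 m/s × 1.197 d × 86400 s/d = 119900 m ≈ 120 km.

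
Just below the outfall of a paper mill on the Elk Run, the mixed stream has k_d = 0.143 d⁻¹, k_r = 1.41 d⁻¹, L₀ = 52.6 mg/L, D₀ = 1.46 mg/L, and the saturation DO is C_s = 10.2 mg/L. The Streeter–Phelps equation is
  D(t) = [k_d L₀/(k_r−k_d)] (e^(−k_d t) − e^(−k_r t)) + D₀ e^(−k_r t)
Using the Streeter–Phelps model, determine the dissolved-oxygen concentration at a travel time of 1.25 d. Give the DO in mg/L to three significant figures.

k_d L₀/(k_r−k_d) = 0.143×52.6/(1.41−0.143) = 7.522/1.267 = 5.937 mg/L.
e^(−k_d t) = e^(−0.143×1.250) = 0.8363; e^(−k_r t) = e^(−1.41×1.250) = 0.1716.
D = 5.937 × (0.8363 − 0.1716) + 1.46 × 0.1716 = 3.946 + 0.2506 = 4.197 mg/L.
DO = C_s − D = 10.2 − 4.197 = 6.003 mg/L.

DO ≈ 6.00 mg/L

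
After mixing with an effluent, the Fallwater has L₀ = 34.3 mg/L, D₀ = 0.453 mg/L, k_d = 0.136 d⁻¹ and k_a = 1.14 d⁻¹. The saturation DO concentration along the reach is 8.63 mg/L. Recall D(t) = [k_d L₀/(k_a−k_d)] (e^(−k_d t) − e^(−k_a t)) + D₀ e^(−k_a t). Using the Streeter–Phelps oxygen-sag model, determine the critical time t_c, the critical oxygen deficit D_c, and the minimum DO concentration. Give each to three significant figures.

t_c ≈ 2.02 d; D_c ≈ 3.11 mg/L; min DO ≈ 5.52 mg/L

t_c = [1/(k_a−k_d)] ln[(k_a/k_d)(1 − D₀(k_a−k_d)/(k_d L₀))]
= [1/(1.14−0.136)] ln[(1.14/0.136)(1 − 0.453×1.004/(0.136×34.3))]
= (1/1.004) ln[8.382 × 0.9025] = 0.9960 × ln(7.565) = 0.9960 × 2.024 = 2.015 d.
D_c = (k_d/k_a) L₀ e^(−k_d t_c) = (0.136/1.14) × 34.3 × e^(−0.136×2.015) = 0.1193 × 34.3 × 0.7603 = 3.111 mg/L.
Minimum DO = C_s − D_c = 8.63 − 3.111 = 5.519 mg/L.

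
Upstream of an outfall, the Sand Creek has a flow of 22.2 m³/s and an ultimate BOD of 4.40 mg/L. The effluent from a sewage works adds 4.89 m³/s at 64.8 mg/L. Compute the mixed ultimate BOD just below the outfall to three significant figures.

Flow-weighted mixing: C = (Q_r C_r + Q_w C_w)/(Q_r + Q_w)
= (22.2×4.40 + 4.89×64.8)/(22.2 + 4.89) = 414.6/27.09 = 15.30 mg/L.

15.3 mg/L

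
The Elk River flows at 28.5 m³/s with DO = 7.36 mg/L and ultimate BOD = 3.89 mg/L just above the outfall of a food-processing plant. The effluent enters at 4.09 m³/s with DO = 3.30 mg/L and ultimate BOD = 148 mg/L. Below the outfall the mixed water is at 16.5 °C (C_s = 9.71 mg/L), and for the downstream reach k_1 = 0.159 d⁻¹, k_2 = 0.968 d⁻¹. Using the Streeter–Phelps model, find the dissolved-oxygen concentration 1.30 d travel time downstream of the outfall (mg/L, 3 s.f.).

DO ≈ 6.61 mg/L

Mixed DO = (28.5×7.36 + 4.09×3.30)/(28.5+4.09) = 223.3/32.59 = 6.850 mg/L.
Mixed L₀ = (28.5×3.89 + 4.09×148)/(32.59) = 716.2/32.59 = 21.98 mg/L.
Initial deficit D₀ = C_s − DO₀ = 9.71 − 6.850 = 2.860 mg/L.
D(1.30) = [0.159×21.98/(0.968−0.159)](e^(−0.159×1.30) − e^(−0.968×1.30)) + 2.860 e^(−0.968×1.30)
= 4.319 × (0.8133 − 0.2841) + 2.860 × 0.2841 = 3.098 mg/L.
DO = 9.71 − 3.098 = 6.612 mg/L.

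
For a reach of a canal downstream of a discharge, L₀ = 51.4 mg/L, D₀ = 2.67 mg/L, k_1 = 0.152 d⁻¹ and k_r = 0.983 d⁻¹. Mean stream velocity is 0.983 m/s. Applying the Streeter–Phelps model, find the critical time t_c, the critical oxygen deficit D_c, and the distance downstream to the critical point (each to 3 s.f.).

t_c ≈ 1.84 d; D_c ≈ 6.00 mg/L; x_c ≈ 157 km

t_c = [1/(k_r−k_1)] ln[(k_r/k_1)(1 − D₀(k_r−k_1)/(k_1 L₀))]
= [1/(0.983−0.152)] ln[(0.983/0.152)(1 − 2.67×0.8310/(0.152×51.4))]
= (1/0.8310) ln[6.467 × 0.7160] = 1.203 × ln(4.631) = 1.203 × 1.533 = 1.844 d.
L(t_c) = L₀ e^(−k_1 t_c) = 51.4 × 0.7555 = 38.83 mg/L, and at the critical point k_r D_c = k_1 L, so D_c = (0.152/0.983) × 38.83 = 6.005 mg/L.
x_c = v t_c = 0.983 m/s × 1.844 d × 86400 s/d = 156600 m ≈ 157 km.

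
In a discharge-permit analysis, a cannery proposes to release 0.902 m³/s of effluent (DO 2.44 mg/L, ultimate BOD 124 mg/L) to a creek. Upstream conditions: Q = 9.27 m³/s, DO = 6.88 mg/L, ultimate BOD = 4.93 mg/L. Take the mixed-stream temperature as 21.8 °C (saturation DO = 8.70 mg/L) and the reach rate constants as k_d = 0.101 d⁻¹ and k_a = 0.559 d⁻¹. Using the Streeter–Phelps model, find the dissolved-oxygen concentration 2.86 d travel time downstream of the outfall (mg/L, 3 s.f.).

Mixed DO = (9.27×6.88 + 0.902×2.44)/(9.27+0.902) = 65.98/10.17 = 6.486 mg/L.
Mixed L₀ = (9.27×4.93 + 0.902×124)/(10.17) = 157.5/10.17 = 15.49 mg/L.
Initial deficit D₀ = C_s − DO₀ = 8.70 − 6.486 = 2.214 mg/L.
D(2.86) = [0.101×15.49/(0.559−0.101)](e^(−0.101×2.86) − e^(−0.559×2.86)) + 2.214 e^(−0.559×2.86)
= 3.416 × (0.7491 − 0.2022) + 2.214 × 0.2022 = 2.316 mg/L.
DO = 8.70 − 2.316 = 6.384 mg/L.

DO ≈ 6.38 mg/L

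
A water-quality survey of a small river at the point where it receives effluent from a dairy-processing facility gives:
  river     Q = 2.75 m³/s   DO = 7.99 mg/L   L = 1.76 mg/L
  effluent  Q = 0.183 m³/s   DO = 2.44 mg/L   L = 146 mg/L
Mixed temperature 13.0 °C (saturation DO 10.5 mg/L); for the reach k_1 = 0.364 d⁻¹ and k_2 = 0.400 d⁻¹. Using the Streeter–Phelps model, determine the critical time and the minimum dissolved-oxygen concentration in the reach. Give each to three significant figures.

t_c ≈ 1.88 d; minimum DO ≈ 5.56 mg/L

Mixed DO = (2.75×7.99 + 0.183×2.44)/(2.75+0.183) = 22.42/2.933 = 7.644 mg/L.
Mixed L₀ = (2.75×1.76 + 0.183×146)/(2.933) = 31.56/2.933 = 10.76 mg/L.
Initial deficit D₀ = C_s − DO₀ = 10.5 − 7.644 = 2.856 mg/L.
t_c = (1/0.03600) ln[(0.400/0.364)(1 − 2.856×0.03600/(0.364×10.76))] = 27.78 × ln(1.070) = 1.881 d.
D_c = (0.364/0.400) × 10.76 × e^(−0.364×1.881) = 0.9100 × 10.76 × 0.5043 = 4.938 mg/L.
Minimum DO = 10.5 − 4.938 = 5.562 mg/L.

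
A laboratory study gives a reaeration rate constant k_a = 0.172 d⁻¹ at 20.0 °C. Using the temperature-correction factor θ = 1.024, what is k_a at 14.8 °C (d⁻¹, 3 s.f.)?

k_a ≈ 0.152 d⁻¹

k_a(T₂) = k_a(T₁) · θ^(T₂−T₁) = 0.172 × 1.024^(14.8−20.0)
= 0.172 × 1.024^-5.20 = 0.172 × 0.8840 = 0.1520 d⁻¹.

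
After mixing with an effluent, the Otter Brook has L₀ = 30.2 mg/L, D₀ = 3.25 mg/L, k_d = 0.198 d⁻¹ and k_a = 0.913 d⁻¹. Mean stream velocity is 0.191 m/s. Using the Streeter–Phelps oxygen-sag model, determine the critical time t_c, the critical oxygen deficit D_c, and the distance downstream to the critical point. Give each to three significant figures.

At the critical point dD/dt = 0, so k_d L₀ e^(−k_d t) = k_a D. Substituting D(t) from the Streeter–Phelps equation and solving for t gives
t_c = ln[(k_a/k_d)(1 − D₀(k_a−k_d)/(k_d L₀))] / (k_a−k_d).
Here k_a−k_d = 0.7150 d⁻¹ and 1 − D₀(k_a−k_d)/(k_d L₀) = 1 − 3.25×0.7150/(0.198×30.2) = 0.6114, so
t_c = ln(4.611 × 0.6114) / 0.7150 = 1.036 / 0.7150 = 1.450 d.
D_c = (k_d/k_a) L₀ e^(−k_d t_c) = (0.198/0.913) × 30.2 × e^(−0.198×1.450) = 0.2169 × 30.2 × 0.7505 = 4.915 mg/L.
x_c = v t_c = 0.191 m/s × 1.450 d × 86400 s/d = 23920 m ≈ 23.9 km.

t_c ≈ 1.45 d; D_c ≈ 4.92 mg/L; x_c ≈ 23.9 km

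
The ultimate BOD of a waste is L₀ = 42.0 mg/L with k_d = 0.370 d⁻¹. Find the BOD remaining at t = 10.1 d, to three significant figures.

L ≈ 1.00 mg/L

L_t = L₀ e^(−k_d t) = 42.0 × e^(−0.370×10.1) = 42.0 × 0.02383 = 1.001 mg/L.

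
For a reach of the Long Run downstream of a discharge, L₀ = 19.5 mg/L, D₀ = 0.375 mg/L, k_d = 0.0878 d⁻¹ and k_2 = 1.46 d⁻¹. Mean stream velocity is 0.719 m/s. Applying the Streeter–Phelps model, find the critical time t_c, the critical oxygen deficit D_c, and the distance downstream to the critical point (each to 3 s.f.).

t_c = [1/(k_2−k_d)] ln[(k_2/k_d)(1 − D₀(k_2−k_d)/(k_d L₀))]
= [1/(1.46−0.0878)] ln[(1.46/0.0878)(1 − 0.375×1.372/(0.0878×19.5))]
= (1/1.372) ln[16.63 × 0.6994] = 0.7288 × ln(11.63) = 0.7288 × 2.454 = 1.788 d.
D_c = (k_d/k_2) L₀ e^(−k_d t_c) = (0.0878/1.46) × 19.5 × e^(−0.0878×1.788) = 0.06014 × 19.5 × 0.8547 = 1.002 mg/L.
x_c = v t_c = 0.719 m/s × 1.788 d × 86400 s/d = 111100 m ≈ 111 km.

t_c ≈ 1.79 d; D_c ≈ 1.00 mg/L; x_c ≈ 111 km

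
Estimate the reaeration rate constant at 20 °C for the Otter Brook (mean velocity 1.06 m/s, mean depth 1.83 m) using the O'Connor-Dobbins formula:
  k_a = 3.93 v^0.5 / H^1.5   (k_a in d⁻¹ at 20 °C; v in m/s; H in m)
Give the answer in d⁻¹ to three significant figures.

k_a ≈ 1.63 d⁻¹

k_a = 3.93 × 1.06^0.5 / 1.83^1.5 = 3.93 × 1.030 / 2.476 = 1.634 d⁻¹.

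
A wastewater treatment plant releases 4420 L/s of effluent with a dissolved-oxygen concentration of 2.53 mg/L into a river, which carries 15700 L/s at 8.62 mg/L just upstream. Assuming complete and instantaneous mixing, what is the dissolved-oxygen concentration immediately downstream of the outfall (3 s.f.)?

7.28 mg/L

Flow-weighted mixing: C = (Q_r C_r + Q_w C_w)/(Q_r + Q_w)
= (15700×8.62 + 4420×2.53)/(15700 + 4420) = 146500/20120 = 7.282 mg/L.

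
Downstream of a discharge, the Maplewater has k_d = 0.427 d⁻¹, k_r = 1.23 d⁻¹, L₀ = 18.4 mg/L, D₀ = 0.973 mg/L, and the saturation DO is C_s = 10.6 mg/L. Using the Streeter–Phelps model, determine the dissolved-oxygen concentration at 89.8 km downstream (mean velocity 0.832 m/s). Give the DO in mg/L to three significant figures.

DO ≈ 6.76 mg/L

Travel time t = x/v = 89.8 km / (0.832 m/s) = 89800 m / 0.832 m/s = 107900 s = 1.249 d.
k_d L₀/(k_r−k_d) = 0.427×18.4/(1.23−0.427) = 7.857/0.8030 = 9.784 mg/L.
e^(−k_d t) = e^(−0.427×1.249) = 0.5866; e^(−k_r t) = e^(−1.23×1.249) = 0.2151.
D = 9.784 × (0.5866 − 0.2151) + 0.973 × 0.2151 = 3.635 + 0.2093 = 3.844 mg/L.
DO = C_s − D = 10.6 − 3.844 = 6.756 mg/L.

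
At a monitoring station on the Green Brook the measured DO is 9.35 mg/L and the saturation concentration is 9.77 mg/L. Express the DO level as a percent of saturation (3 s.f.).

95.7 % saturation

% saturation = C/C_s × 100 = 9.35/9.77 × 100 = 95.7 %.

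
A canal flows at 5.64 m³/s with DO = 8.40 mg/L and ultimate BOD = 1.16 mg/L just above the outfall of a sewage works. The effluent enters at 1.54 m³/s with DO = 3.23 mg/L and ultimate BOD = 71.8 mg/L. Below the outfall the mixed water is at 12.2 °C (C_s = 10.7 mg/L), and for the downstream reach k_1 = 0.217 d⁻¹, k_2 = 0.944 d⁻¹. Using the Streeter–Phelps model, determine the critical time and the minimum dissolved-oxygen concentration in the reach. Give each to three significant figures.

t_c ≈ 0.365 d; minimum DO ≈ 7.24 mg/L

Mixed DO = (5.64×8.40 + 1.54×3.23)/(5.64+1.54) = 52.35/7.180 = 7.291 mg/L.
Mixed L₀ = (5.64×1.16 + 1.54×71.8)/(7.180) = 117.1/7.180 = 16.31 mg/L.
Initial deficit D₀ = C_s − DO₀ = 10.7 − 7.291 = 3.409 mg/L.
t_c = (1/0.7270) ln[(0.944/0.217)(1 − 3.409×0.7270/(0.217×16.31))] = 1.376 × ln(1.304) = 0.3655 d.
D_c = (0.217/0.944) × 16.31 × e^(−0.217×0.3655) = 0.2299 × 16.31 × 0.9238 = 3.464 mg/L.
Minimum DO = 10.7 − 3.464 = 7.236 mg/L.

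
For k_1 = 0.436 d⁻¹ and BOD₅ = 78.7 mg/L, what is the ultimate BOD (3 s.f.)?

BOD₅ = L₀(1 − e^(−5k_1)) ⇒ L₀ = BOD₅ / (1 − e^(−5×0.436))
= 78.7 / (1 − 0.1130) = 78.7 / 0.8870 = 88.73 mg/L.

L₀ ≈ 88.7 mg/L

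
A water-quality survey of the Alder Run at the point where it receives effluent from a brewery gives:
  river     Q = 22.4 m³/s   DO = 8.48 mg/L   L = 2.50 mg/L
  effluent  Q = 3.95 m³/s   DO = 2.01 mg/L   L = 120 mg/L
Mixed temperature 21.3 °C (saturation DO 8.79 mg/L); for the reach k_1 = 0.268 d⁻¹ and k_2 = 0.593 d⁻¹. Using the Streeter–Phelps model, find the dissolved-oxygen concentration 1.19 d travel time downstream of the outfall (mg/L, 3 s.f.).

DO ≈ 4.29 mg/L

Mixed DO = (22.4×8.48 + 3.95×2.01)/(22.4+3.95) = 197.9/26.35 = 7.510 mg/L.
Mixed L₀ = (22.4×2.50 + 3.95×120)/(26.35) = 530.0/26.35 = 20.11 mg/L.
Initial deficit D₀ = C_s − DO₀ = 8.79 − 7.510 = 1.280 mg/L.
D(1.19) = [0.268×20.11/(0.593−0.268)](e^(−0.268×1.19) − e^(−0.593×1.19)) + 1.280 e^(−0.593×1.19)
= 16.59 × (0.7269 − 0.4938) + 1.280 × 0.4938 = 4.499 mg/L.
DO = 8.79 − 4.499 = 4.291 mg/L.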